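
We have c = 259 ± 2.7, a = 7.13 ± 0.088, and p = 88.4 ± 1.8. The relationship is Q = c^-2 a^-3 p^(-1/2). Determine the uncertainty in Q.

For a monomial Q ∝ c^-2, a^-3, p^(-1/2), fractional errors add in quadrature:
  (-2·δc/c)² = (-2×0.0104)² = 0.000435;  (-3·δa/a)² = (-3×0.0123)² = 0.00137;  (−½·δp/p)² = (-0.5×0.0204)² = 0.000104
δQ/Q = √(0.00191) = 0.0437
Q = 4.37e-09, so δQ = 0.0437 × 4.37e-09 = 1.91e-10.

1.91e-10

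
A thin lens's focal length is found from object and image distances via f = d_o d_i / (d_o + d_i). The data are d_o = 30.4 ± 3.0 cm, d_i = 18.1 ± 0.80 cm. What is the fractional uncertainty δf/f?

∂f/∂d_o = (d_i/(d_o+d_i))² = 0.139;  ∂f/∂d_i = (d_o/(d_o+d_i))² = 0.393
δf = √((∂f/∂d_o · δd_o)² + (∂f/∂d_i · δd_i)²) = √(0.175 + 0.0988) = 0.523 cm
f = 11.3 cm, so δf/f = 0.523/11.3 = 0.0461.

0.0461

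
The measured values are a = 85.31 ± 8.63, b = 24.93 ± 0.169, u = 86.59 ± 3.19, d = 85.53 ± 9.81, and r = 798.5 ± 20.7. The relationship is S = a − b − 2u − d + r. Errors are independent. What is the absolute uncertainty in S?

Each term contributes (cᵢ δxᵢ)² to (δS)²:
  (δa)² = 74.5;  (δb)² = 0.0286;  (2·δu)² = 40.7;  (δd)² = 96.2;  (δr)² = 428
δS = √(640) = 25.3

25.3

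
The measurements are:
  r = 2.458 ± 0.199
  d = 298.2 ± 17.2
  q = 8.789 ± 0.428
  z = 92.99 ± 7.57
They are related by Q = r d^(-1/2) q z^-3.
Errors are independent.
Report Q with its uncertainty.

(1.556 ± 0.410) × 10^-6

Q is a product of powers, so relative uncertainties combine in quadrature:
  (1·δr/r)² = (1×0.0810)² = 0.00655;  (−½·δd/d)² = (-0.5×0.0577)² = 0.000832;  (1·δq/q)² = (1×0.0487)² = 0.00237;  (-3·δz/z)² = (-3×0.0814)² = 0.0596
δQ/Q = √(0.0694) = 0.263
Q = 1.556e-06, so δQ = 0.263 × 1.556e-06 = 4.1e-07.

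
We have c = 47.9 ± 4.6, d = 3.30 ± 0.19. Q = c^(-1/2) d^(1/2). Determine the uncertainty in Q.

Each factor contributes (exponent × relative error)² to (δQ/Q)²:
  (−½·δc/c)² = (-0.5×0.0960)² = 0.00231;  (½·δd/d)² = (0.5×0.0576)² = 0.000829
δQ/Q = √(0.00313) = 0.0560
Q = 0.262, so δQ = 0.0560 × 0.262 = 0.0147.

0.0147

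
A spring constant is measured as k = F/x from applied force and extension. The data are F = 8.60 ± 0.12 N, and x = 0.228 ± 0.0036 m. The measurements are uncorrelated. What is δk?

0.795 N/m

k is a product of powers, so relative uncertainties combine in quadrature:
  (1·δF/F)² = (1×0.0140)² = 0.000195;  (-1·δx/x)² = (-1×0.0158)² = 0.000249
δk/k = √(0.000444) = 0.0211
k = 37.7 N/m, so δk = 0.0211 × 37.7 = 0.795 N/m.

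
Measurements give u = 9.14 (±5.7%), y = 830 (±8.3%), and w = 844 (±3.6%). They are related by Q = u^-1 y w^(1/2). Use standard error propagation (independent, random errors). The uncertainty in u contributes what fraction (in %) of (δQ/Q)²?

(δQ/Q)² = (-1·δu/u)² + (1·δy/y)² + (½·δw/w)²
  u term: (-1×0.0570)² = 0.00325
  y term: (1×0.0830)² = 0.00689
  w term: (0.5×0.0360)² = 0.000324
Total = 0.0105. Share from u = 0.00325/0.0105 = 0.311.

31.1%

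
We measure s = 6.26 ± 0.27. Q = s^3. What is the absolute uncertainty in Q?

31.7

Q ∝ s^3, so δQ/Q = |3| · δs/s = 3 × 0.0431 = 0.129.
Q = 245, so δQ = 0.129 × 245 = 31.7.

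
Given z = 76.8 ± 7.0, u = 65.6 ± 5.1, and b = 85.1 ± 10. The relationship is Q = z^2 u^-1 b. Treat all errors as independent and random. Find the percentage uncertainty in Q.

For a monomial Q ∝ z^2, u^-1, b, fractional errors add in quadrature:
  (2·δz/z)² = (2×0.0911)² = 0.0332;  (-1·δu/u)² = (-1×0.0777)² = 0.00604;  (1·δb/b)² = (1×0.118)² = 0.0138
δQ/Q = √(0.0531) = 0.230

23.0%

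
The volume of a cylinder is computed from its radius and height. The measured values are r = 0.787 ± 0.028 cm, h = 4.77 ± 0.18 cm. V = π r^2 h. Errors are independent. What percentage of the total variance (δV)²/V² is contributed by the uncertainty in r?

(δV/V)² = (2·δr/r)² + (1·δh/h)²
  r term: (2×0.0356)² = 0.00506
  h term: (1×0.0377)² = 0.00142
Total = 0.00649. Share from r = 0.00506/0.00649 = 0.780.

78.0%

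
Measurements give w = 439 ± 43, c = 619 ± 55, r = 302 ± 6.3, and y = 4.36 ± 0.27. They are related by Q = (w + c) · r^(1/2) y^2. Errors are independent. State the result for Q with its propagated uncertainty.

(3.50 ± 0.492) × 10^5

Let u = w + c = 1060. δu = √(δw² + δc²) = √(1850 + 3020) = 69.8, so δu/u = 0.0660.
Q is then a monomial in u, r, y:
δQ/Q = √((δu/u)² + (½·δr/r)² + (2·δy/y)²) = √(0.00435 + 0.000109 + 0.0153) = 0.141
Q = 3.5e+05, so δQ = 0.141 × 3.5e+05 = 49200.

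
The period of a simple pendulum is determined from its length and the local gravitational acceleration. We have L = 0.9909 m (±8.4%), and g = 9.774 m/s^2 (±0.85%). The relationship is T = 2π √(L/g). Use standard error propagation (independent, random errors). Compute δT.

Since T is a product/quotient, work with relative uncertainties:
  (½·δL/L)² = (0.5×0.0840)² = 0.00176;  (−½·δg/g)² = (-0.5×0.00850)² = 1.81e-05
δT/T = √(0.00178) = 0.0422
T = 2.001 s, so δT = 0.0422 × 2.001 = 0.0845 s.

0.0845 s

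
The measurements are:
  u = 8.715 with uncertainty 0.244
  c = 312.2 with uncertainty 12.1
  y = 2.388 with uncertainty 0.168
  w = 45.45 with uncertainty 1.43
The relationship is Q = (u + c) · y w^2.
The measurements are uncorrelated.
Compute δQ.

Let h = u + c = 320.9. δh = √(δu² + δc²) = √(0.0595 + 146) = 12.1, so δh/h = 0.0377.
Q is then a monomial in h, y, w:
δQ/Q = √((δh/h)² + (1·δy/y)² + (2·δw/w)²) = √(0.00142 + 0.00495 + 0.00396) = 0.102
Q = 1.583e+06, so δQ = 0.102 × 1.583e+06 = 1.61e+05.

1.61e+05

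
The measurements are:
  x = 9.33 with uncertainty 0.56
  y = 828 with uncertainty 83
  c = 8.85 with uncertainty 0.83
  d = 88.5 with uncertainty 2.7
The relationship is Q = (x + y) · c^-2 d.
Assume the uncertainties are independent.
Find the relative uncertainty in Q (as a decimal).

Let u = x + y = 837. δu = √(δx² + δy²) = √(0.314 + 6890) = 83.0, so δu/u = 0.0991.
Q is then a monomial in u, c, d:
δQ/Q = √((δu/u)² + (-2·δc/c)² + (1·δd/d)²) = √(0.00983 + 0.0352 + 0.000931) = 0.214

0.214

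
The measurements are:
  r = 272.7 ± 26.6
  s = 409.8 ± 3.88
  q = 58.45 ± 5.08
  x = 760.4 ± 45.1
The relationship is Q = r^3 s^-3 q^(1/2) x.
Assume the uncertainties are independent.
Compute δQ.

519

Products/powers → add relative errors in quadrature, weighted by exponent:
  (3·δr/r)² = (3×0.0975)² = 0.0856;  (-3·δs/s)² = (-3×0.00947)² = 0.000807;  (½·δq/q)² = (0.5×0.0869)² = 0.00189;  (1·δx/x)² = (1×0.0593)² = 0.00352
δQ/Q = √(0.0918) = 0.303
Q = 1713, so δQ = 0.303 × 1713 = 519.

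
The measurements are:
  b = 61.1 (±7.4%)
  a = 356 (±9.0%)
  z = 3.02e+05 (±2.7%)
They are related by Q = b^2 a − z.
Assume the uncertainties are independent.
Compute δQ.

Let p = b^2·a = 1.33e+06. δp/p = √((2·δb/b)² + (1·δa/a)²) = √(0.0219 + 0.00810) = 0.173, so δp = 2.3e+05.
Q = p − z: δQ = √(δp² + δz²) = √(5.3e+10 + 6.65e+07) = 2.3e+05

2.3e+05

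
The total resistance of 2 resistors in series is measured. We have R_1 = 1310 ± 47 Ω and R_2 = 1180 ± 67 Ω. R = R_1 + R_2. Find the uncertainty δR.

For a sum/difference, combine absolute errors in quadrature:
  (δR_1)² = 2210;  (δR_2)² = 4490
δR = √(6700) = 81.8 Ω

81.8 Ω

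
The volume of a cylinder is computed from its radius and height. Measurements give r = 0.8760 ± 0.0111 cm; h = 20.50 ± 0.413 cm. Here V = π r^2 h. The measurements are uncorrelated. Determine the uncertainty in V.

Relative error in a monomial: (δV/V)² = Σ (nᵢ · δxᵢ/xᵢ)².
  (2·δr/r)² = (2×0.0127)² = 0.000642;  (1·δh/h)² = (1×0.0201)² = 0.000406
δV/V = √(0.00105) = 0.0324
V = 49.42 cm^3, so δV = 0.0324 × 49.42 = 1.60 cm^3.

1.60 cm^3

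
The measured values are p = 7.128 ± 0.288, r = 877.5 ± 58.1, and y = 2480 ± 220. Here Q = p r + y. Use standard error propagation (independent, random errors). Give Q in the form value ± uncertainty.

Let w = p·r = 6255. δw/w = √((1·δp/p)² + (1·δr/r)²) = √(0.00163 + 0.00438) = 0.0776, so δw = 485.
Q = w + y: δQ = √(δw² + δy²) = √(2.35e+05 + 48400) = 533
Q = 8735.

8735 ± 533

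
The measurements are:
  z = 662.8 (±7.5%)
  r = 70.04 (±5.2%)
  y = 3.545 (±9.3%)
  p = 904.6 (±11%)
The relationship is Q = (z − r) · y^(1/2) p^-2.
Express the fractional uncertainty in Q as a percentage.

24.0%

Let u = z − r = 592.8. δu = √(δz² + δr²) = √(2470 + 13.3) = 49.8, so δu/u = 0.0841.
Q is then a monomial in u, y, p:
δQ/Q = √((δu/u)² + (½·δy/y)² + (-2·δp/p)²) = √(0.00707 + 0.00216 + 0.0484) = 0.240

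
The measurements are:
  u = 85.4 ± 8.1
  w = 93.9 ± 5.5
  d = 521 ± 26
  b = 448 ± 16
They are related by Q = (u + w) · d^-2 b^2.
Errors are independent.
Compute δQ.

17.8

Let h = u + w = 179. δh = √(δu² + δw²) = √(65.6 + 30.2) = 9.79, so δh/h = 0.0546.
Q is then a monomial in h, d, b:
δQ/Q = √((δh/h)² + (-2·δd/d)² + (2·δb/b)²) = √(0.00298 + 0.00996 + 0.00510) = 0.134
Q = 133, so δQ = 0.134 × 133 = 17.8.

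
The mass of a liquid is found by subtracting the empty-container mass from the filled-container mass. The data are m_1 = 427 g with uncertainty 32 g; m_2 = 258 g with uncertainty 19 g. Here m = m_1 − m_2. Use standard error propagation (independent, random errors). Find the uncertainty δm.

Absolute uncertainties add in quadrature for a linear combination:
  (δm_1)² = 1020;  (δm_2)² = 361
δm = √(1380) = 37.2 g

37.2 g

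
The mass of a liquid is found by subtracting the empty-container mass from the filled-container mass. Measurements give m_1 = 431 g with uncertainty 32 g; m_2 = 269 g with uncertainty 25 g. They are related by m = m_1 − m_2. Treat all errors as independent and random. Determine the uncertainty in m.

40.6 g

Absolute uncertainties add in quadrature for a linear combination:
  (δm_1)² = 1020;  (δm_2)² = 625
δm = √(1650) = 40.6 g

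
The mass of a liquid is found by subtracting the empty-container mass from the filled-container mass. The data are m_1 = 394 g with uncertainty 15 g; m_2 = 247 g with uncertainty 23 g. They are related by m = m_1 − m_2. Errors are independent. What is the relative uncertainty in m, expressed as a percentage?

18.7%

Sums and differences: (δm)² = Σ (cᵢ δxᵢ)².
  (δm_1)² = 225;  (δm_2)² = 529
δm = √(754) = 27.5 g
m = 147 g, so δm/m = 27.5/147 = 0.187.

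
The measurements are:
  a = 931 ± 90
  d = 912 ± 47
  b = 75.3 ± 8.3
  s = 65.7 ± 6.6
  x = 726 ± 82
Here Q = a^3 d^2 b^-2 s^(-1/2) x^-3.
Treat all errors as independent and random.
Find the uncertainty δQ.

Products/powers → add relative errors in quadrature, weighted by exponent:
  (3·δa/a)² = (3×0.0967)² = 0.0841;  (2·δd/d)² = (2×0.0515)² = 0.0106;  (-2·δb/b)² = (-2×0.110)² = 0.0486;  (−½·δs/s)² = (-0.5×0.100)² = 0.00252;  (-3·δx/x)² = (-3×0.113)² = 0.115
δQ/Q = √(0.261) = 0.511
Q = 38.2, so δQ = 0.511 × 38.2 = 19.5.

19.5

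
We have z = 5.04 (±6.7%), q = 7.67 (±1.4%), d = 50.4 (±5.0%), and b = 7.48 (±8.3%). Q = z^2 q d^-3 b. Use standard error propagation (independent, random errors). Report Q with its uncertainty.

Products/powers → add relative errors in quadrature, weighted by exponent:
  (2·δz/z)² = (2×0.0670)² = 0.0180;  (1·δq/q)² = (1×0.0140)² = 0.000196;  (-3·δd/d)² = (-3×0.0500)² = 0.0225;  (1·δb/b)² = (1×0.0830)² = 0.00689
δQ/Q = √(0.0475) = 0.218
Q = 0.0114, so δQ = 0.218 × 0.0114 = 0.00248.

0.0114 ± 0.00248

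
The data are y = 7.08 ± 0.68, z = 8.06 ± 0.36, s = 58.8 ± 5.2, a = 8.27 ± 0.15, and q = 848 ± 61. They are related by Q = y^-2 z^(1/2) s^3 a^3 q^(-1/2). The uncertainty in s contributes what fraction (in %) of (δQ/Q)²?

62.8%

(δQ/Q)² = (-2·δy/y)² + (½·δz/z)² + (3·δs/s)² + (3·δa/a)² + (−½·δq/q)²
  y term: (-2×0.0960)² = 0.0369
  z term: (0.5×0.0447)² = 0.000499
  s term: (3×0.0884)² = 0.0704
  a term: (3×0.0181)² = 0.00296
  q term: (-0.5×0.0719)² = 0.00129
Total = 0.112. Share from s = 0.0704/0.112 = 0.628.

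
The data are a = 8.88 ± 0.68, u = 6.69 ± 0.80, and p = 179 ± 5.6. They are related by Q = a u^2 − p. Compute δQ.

Let w = a·u^2 = 397. δw/w = √((1·δa/a)² + (2·δu/u)²) = √(0.00586 + 0.0572) = 0.251, so δw = 99.8.
Q = w − p: δQ = √(δw² + δp²) = √(9960 + 31.4) = 100.0

100.0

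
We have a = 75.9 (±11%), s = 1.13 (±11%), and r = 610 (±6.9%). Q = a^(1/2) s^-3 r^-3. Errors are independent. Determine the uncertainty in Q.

1.05e-08

Each factor contributes (exponent × relative error)² to (δQ/Q)²:
  (½·δa/a)² = (0.5×0.110)² = 0.00302;  (-3·δs/s)² = (-3×0.110)² = 0.109;  (-3·δr/r)² = (-3×0.0690)² = 0.0428
δQ/Q = √(0.155) = 0.393
Q = 2.66e-08, so δQ = 0.393 × 2.66e-08 = 1.05e-08.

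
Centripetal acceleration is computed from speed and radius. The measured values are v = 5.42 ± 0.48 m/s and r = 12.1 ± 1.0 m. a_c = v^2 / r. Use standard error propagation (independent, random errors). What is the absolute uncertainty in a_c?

0.475 m/s^2

Relative error in a monomial: (δa_c/a_c)² = Σ (nᵢ · δxᵢ/xᵢ)².
  (2·δv/v)² = (2×0.0886)² = 0.0314;  (-1·δr/r)² = (-1×0.0826)² = 0.00683
δa_c/a_c = √(0.0382) = 0.195
a_c = 2.43 m/s^2, so δa_c = 0.195 × 2.43 = 0.475 m/s^2.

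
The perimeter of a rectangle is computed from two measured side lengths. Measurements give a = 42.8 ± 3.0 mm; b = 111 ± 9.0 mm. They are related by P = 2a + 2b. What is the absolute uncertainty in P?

19.0 mm

P is a linear combination, so absolute uncertainties add in quadrature:
  (2·δa)² = 36.0;  (2·δb)² = 324
δP = √(360) = 19.0 mm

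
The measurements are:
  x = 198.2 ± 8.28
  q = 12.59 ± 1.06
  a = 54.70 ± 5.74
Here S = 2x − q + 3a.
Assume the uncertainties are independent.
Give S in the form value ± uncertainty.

S is a linear combination, so absolute uncertainties add in quadrature:
  (2·δx)² = 274;  (δq)² = 1.12;  (3·δa)² = 297
δS = √(572) = 23.9
S = 547.9.

547.9 ± 23.9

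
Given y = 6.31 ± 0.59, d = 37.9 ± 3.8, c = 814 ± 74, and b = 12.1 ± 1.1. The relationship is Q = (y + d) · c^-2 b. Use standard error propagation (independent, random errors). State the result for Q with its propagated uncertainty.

Let u = y + d = 44.2. δu = √(δy² + δd²) = √(0.348 + 14.4) = 3.85, so δu/u = 0.0870.
Q is then a monomial in u, c, b:
δQ/Q = √((δu/u)² + (-2·δc/c)² + (1·δb/b)²) = √(0.00757 + 0.0331 + 0.00826) = 0.221
Q = 0.000807, so δQ = 0.221 × 0.000807 = 0.000179.

0.000807 ± 0.000179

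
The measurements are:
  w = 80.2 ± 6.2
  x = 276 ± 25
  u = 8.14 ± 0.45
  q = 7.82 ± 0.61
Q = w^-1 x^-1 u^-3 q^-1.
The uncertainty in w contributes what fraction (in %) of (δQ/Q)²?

12.5%

(δQ/Q)² = (-1·δw/w)² + (-1·δx/x)² + (-3·δu/u)² + (-1·δq/q)²
  w term: (-1×0.0773)² = 0.00598
  x term: (-1×0.0906)² = 0.00820
  u term: (-3×0.0553)² = 0.0275
  q term: (-1×0.0780)² = 0.00608
Total = 0.0478. Share from w = 0.00598/0.0478 = 0.125.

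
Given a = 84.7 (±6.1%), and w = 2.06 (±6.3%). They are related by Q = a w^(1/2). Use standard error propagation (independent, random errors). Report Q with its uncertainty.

122 ± 8.35

Products/powers → add relative errors in quadrature, weighted by exponent:
  (1·δa/a)² = (1×0.0610)² = 0.00372;  (½·δw/w)² = (0.5×0.0630)² = 0.000992
δQ/Q = √(0.00471) = 0.0687
Q = 122, so δQ = 0.0687 × 122 = 8.35.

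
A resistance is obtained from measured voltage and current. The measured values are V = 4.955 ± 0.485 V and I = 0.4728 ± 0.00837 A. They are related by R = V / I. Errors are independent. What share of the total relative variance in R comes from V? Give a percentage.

96.8%

(δR/R)² = (1·δV/V)² + (-1·δI/I)²
  V term: (1×0.0979)² = 0.00958
  I term: (-1×0.0177)² = 0.000313
Total = 0.00989. Share from V = 0.00958/0.00989 = 0.968.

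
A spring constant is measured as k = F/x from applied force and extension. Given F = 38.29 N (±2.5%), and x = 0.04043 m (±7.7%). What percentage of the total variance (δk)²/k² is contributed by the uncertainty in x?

90.5%

(δk/k)² = (1·δF/F)² + (-1·δx/x)²
  F term: (1×0.0250)² = 0.000625
  x term: (-1×0.0770)² = 0.00593
Total = 0.00655. Share from x = 0.00593/0.00655 = 0.905.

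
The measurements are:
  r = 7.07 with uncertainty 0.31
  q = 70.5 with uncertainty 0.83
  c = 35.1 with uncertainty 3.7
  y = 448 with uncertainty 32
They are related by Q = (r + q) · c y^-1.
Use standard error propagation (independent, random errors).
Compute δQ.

0.777

Let u = r + q = 77.6. δu = √(δr² + δq²) = √(0.0961 + 0.689) = 0.886, so δu/u = 0.0114.
Q is then a monomial in u, c, y:
δQ/Q = √((δu/u)² + (1·δc/c)² + (-1·δy/y)²) = √(0.000130 + 0.0111 + 0.00510) = 0.128
Q = 6.08, so δQ = 0.128 × 6.08 = 0.777.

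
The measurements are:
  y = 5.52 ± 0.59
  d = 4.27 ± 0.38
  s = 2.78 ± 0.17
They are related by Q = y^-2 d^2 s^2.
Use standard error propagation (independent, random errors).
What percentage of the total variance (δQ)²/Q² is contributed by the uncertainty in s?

16.2%

(δQ/Q)² = (-2·δy/y)² + (2·δd/d)² + (2·δs/s)²
  y term: (-2×0.107)² = 0.0457
  d term: (2×0.0890)² = 0.0317
  s term: (2×0.0612)² = 0.0150
Total = 0.0923. Share from s = 0.0150/0.0923 = 0.162.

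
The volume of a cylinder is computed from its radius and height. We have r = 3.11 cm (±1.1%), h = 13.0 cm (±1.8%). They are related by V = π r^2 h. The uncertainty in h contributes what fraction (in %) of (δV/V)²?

40.1%

(δV/V)² = (2·δr/r)² + (1·δh/h)²
  r term: (2×0.0110)² = 0.000484
  h term: (1×0.0180)² = 0.000324
Total = 0.000808. Share from h = 0.000324/0.000808 = 0.401.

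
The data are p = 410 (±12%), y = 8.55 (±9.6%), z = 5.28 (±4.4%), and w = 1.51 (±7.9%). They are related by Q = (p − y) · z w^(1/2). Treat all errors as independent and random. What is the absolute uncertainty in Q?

Let u = p − y = 401. δu = √(δp² + δy²) = √(2420 + 0.674) = 49.2, so δu/u = 0.123.
Q is then a monomial in u, z, w:
δQ/Q = √((δu/u)² + (1·δz/z)² + (½·δw/w)²) = √(0.0150 + 0.00194 + 0.00156) = 0.136
Q = 2600, so δQ = 0.136 × 2600 = 354.

354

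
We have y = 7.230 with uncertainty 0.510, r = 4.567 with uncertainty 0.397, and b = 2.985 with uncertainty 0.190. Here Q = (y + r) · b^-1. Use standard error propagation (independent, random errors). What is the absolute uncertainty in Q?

Let u = y + r = 11.80. δu = √(δy² + δr²) = √(0.260 + 0.158) = 0.646, so δu/u = 0.0548.
Q is then a monomial in u, b:
δQ/Q = √((δu/u)² + (-1·δb/b)²) = √(0.00300 + 0.00405) = 0.0840
Q = 3.952, so δQ = 0.0840 × 3.952 = 0.332.

0.332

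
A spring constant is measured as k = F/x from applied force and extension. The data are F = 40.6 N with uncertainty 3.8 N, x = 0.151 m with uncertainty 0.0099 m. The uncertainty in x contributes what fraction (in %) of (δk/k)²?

(δk/k)² = (1·δF/F)² + (-1·δx/x)²
  F term: (1×0.0936)² = 0.00876
  x term: (-1×0.0656)² = 0.00430
Total = 0.0131. Share from x = 0.00430/0.0131 = 0.329.

32.9%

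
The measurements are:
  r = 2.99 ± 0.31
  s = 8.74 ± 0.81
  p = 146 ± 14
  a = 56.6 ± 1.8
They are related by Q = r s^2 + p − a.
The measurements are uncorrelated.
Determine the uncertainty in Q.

Let w = r·s^2 = 228. δw/w = √((1·δr/r)² + (2·δs/s)²) = √(0.0107 + 0.0344) = 0.212, so δw = 48.5.
Q = w + p − a: δQ = √(δw² + δp² + δa²) = √(2350 + 196 + 3.24) = 50.5

50.5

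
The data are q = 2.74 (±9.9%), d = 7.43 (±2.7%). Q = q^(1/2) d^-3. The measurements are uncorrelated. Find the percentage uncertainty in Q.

9.49%

Products/powers → add relative errors in quadrature, weighted by exponent:
  (½·δq/q)² = (0.5×0.0990)² = 0.00245;  (-3·δd/d)² = (-3×0.0270)² = 0.00656
δQ/Q = √(0.00901) = 0.0949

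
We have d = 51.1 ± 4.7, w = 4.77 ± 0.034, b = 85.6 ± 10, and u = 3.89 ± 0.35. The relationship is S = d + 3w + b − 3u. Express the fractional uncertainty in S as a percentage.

For a sum/difference, combine absolute errors in quadrature:
  (δd)² = 22.1;  (3·δw)² = 0.0104;  (δb)² = 100;  (3·δu)² = 1.10
δS = √(123) = 11.1
S = 139, so δS/S = 11.1/139 = 0.0797.

7.97%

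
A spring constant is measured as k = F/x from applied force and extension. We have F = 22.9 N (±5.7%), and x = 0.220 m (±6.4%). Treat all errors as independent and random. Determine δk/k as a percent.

8.57%

For a monomial k ∝ F, x^-1, fractional errors add in quadrature:
  (1·δF/F)² = (1×0.0570)² = 0.00325;  (-1·δx/x)² = (-1×0.0640)² = 0.00410
δk/k = √(0.00734) = 0.0857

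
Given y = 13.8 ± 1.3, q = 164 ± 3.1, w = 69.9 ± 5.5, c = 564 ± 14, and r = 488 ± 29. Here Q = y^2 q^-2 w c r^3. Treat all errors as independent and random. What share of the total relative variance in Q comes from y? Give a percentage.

47.0%

(δQ/Q)² = (2·δy/y)² + (-2·δq/q)² + (1·δw/w)² + (1·δc/c)² + (3·δr/r)²
  y term: (2×0.0942)² = 0.0355
  q term: (-2×0.0189)² = 0.00143
  w term: (1×0.0787)² = 0.00619
  c term: (1×0.0248)² = 0.000616
  r term: (3×0.0594)² = 0.0318
Total = 0.0755. Share from y = 0.0355/0.0755 = 0.470.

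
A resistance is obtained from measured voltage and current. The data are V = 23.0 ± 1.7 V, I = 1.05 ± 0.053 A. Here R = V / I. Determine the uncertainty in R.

1.96 Ω

Relative error in a monomial: (δR/R)² = Σ (nᵢ · δxᵢ/xᵢ)².
  (1·δV/V)² = (1×0.0739)² = 0.00546;  (-1·δI/I)² = (-1×0.0505)² = 0.00255
δR/R = √(0.00801) = 0.0895
R = 21.9 Ω, so δR = 0.0895 × 21.9 = 1.96 Ω.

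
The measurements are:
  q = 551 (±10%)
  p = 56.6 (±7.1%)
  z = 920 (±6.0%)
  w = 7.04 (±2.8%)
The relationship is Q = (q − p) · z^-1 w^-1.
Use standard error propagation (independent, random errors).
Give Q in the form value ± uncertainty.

0.0763 ± 0.00991

Let u = q − p = 494. δu = √(δq² + δp²) = √(3040 + 16.1) = 55.2, so δu/u = 0.112.
Q is then a monomial in u, z, w:
δQ/Q = √((δu/u)² + (-1·δz/z)² + (-1·δw/w)²) = √(0.0125 + 0.00360 + 0.000784) = 0.130
Q = 0.0763, so δQ = 0.130 × 0.0763 = 0.00991.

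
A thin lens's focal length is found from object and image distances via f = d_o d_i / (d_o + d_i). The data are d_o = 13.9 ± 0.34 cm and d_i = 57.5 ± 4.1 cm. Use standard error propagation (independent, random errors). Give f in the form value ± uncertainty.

11.2 ± 0.270 cm

∂f/∂d_o = (d_i/(d_o+d_i))² = 0.649;  ∂f/∂d_i = (d_o/(d_o+d_i))² = 0.0379
δf = √((∂f/∂d_o · δd_o)² + (∂f/∂d_i · δd_i)²) = √(0.0486 + 0.0241) = 0.270 cm
f = 11.2 cm.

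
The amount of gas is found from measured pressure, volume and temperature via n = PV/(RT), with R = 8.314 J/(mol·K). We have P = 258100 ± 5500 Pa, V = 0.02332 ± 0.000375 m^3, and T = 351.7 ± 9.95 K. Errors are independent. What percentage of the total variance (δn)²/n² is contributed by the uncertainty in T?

(δn/n)² = (1·δP/P)² + (1·δV/V)² + (-1·δT/T)²
  P term: (1×0.0213)² = 0.000454
  V term: (1×0.0161)² = 0.000259
  T term: (-1×0.0283)² = 0.000800
Total = 0.00151. Share from T = 0.000800/0.00151 = 0.529.

52.9%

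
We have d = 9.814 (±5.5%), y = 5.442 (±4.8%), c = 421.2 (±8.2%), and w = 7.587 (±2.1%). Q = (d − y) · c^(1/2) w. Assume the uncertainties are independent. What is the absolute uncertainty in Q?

98.5

Let u = d − y = 4.372. δu = √(δd² + δy²) = √(0.291 + 0.0682) = 0.600, so δu/u = 0.137.
Q is then a monomial in u, c, w:
δQ/Q = √((δu/u)² + (½·δc/c)² + (1·δw/w)²) = √(0.0188 + 0.00168 + 0.000441) = 0.145
Q = 680.8, so δQ = 0.145 × 680.8 = 98.5.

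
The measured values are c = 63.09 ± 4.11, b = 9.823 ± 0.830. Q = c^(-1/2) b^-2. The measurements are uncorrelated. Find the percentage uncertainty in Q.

17.2%

Relative error in a monomial: (δQ/Q)² = Σ (nᵢ · δxᵢ/xᵢ)².
  (−½·δc/c)² = (-0.5×0.0651)² = 0.00106;  (-2·δb/b)² = (-2×0.0845)² = 0.0286
δQ/Q = √(0.0296) = 0.172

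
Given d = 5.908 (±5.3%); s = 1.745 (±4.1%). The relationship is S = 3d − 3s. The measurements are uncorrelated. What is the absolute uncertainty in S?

Absolute uncertainties add in quadrature for a linear combination:
  (3·δd)² = 0.882;  (3·δs)² = 0.0461
δS = √(0.928) = 0.964

0.964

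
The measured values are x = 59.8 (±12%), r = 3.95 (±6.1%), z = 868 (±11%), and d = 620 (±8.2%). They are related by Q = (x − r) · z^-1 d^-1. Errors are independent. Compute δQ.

Let u = x − r = 55.8. δu = √(δx² + δr²) = √(51.5 + 0.0581) = 7.18, so δu/u = 0.129.
Q is then a monomial in u, z, d:
δQ/Q = √((δu/u)² + (-1·δz/z)² + (-1·δd/d)²) = √(0.0165 + 0.0121 + 0.00672) = 0.188
Q = 0.000104, so δQ = 0.188 × 0.000104 = 1.95e-05.

1.95e-05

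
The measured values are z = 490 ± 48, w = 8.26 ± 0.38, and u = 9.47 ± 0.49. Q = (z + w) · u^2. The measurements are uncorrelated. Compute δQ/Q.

0.141

Let h = z + w = 498. δh = √(δz² + δw²) = √(2300 + 0.144) = 48.0, so δh/h = 0.0963.
Q is then a monomial in h, u:
δQ/Q = √((δh/h)² + (2·δu/u)²) = √(0.00928 + 0.0107) = 0.141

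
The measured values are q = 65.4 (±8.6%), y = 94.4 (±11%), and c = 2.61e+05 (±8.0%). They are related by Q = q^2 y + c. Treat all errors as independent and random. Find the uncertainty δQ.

Let p = q^2·y = 4.04e+05. δp/p = √((2·δq/q)² + (1·δy/y)²) = √(0.0296 + 0.0121) = 0.204, so δp = 82400.
Q = p + c: δQ = √(δp² + δc²) = √(6.8e+09 + 4.36e+08) = 85000

85000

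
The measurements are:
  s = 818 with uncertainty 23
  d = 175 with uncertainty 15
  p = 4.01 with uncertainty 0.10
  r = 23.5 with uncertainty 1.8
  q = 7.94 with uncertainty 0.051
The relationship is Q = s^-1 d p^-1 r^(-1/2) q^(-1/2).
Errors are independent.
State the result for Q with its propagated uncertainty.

Relative error in a monomial: (δQ/Q)² = Σ (nᵢ · δxᵢ/xᵢ)².
  (-1·δs/s)² = (-1×0.0281)² = 0.000791;  (1·δd/d)² = (1×0.0857)² = 0.00735;  (-1·δp/p)² = (-1×0.0249)² = 0.000622;  (−½·δr/r)² = (-0.5×0.0766)² = 0.00147;  (−½·δq/q)² = (-0.5×0.00642)² = 1.03e-05
δQ/Q = √(0.0102) = 0.101
Q = 0.00391, so δQ = 0.101 × 0.00391 = 0.000395.

0.00391 ± 0.000395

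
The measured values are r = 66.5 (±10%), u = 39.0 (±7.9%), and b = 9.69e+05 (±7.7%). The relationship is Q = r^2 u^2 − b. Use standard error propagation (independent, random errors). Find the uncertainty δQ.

Let p = r^2·u^2 = 6.73e+06. δp/p = √((2·δr/r)² + (2·δu/u)²) = √(0.0400 + 0.0250) = 0.255, so δp = 1.71e+06.
Q = p − b: δQ = √(δp² + δb²) = √(2.94e+12 + 5.57e+09) = 1.72e+06

1.72e+06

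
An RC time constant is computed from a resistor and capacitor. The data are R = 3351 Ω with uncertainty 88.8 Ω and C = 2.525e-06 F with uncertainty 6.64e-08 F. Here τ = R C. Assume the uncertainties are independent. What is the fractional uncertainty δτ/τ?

Products/powers → add relative errors in quadrature, weighted by exponent:
  (1·δR/R)² = (1×0.0265)² = 0.000702;  (1·δC/C)² = (1×0.0263)² = 0.000692
δτ/τ = √(0.00139) = 0.0373

0.0373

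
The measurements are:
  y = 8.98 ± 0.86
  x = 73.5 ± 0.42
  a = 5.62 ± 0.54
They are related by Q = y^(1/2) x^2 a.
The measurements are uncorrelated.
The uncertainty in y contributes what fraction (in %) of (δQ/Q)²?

19.7%

(δQ/Q)² = (½·δy/y)² + (2·δx/x)² + (1·δa/a)²
  y term: (0.5×0.0958)² = 0.00229
  x term: (2×0.00571)² = 0.000131
  a term: (1×0.0961)² = 0.00923
Total = 0.0117. Share from y = 0.00229/0.0117 = 0.197.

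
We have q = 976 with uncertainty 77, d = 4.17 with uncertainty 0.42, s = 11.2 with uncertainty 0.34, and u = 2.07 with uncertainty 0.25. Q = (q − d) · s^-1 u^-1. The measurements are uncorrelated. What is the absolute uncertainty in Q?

6.19

Let w = q − d = 972. δw = √(δq² + δd²) = √(5930 + 0.176) = 77.0, so δw/w = 0.0792.
Q is then a monomial in w, s, u:
δQ/Q = √((δw/w)² + (-1·δs/s)² + (-1·δu/u)²) = √(0.00628 + 0.000922 + 0.0146) = 0.148
Q = 41.9, so δQ = 0.148 × 41.9 = 6.19.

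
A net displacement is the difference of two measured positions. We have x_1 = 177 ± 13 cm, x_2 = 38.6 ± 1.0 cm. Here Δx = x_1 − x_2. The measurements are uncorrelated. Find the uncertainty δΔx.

13.0 cm

Each term contributes (cᵢ δxᵢ)² to (δΔx)²:
  (δx_1)² = 169;  (δx_2)² = 1.00
δΔx = √(170) = 13.0 cm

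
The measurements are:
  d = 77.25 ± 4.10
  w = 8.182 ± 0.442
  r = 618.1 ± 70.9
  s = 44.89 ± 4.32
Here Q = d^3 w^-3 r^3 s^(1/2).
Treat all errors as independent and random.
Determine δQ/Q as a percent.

Q is a product of powers, so relative uncertainties combine in quadrature:
  (3·δd/d)² = (3×0.0531)² = 0.0254;  (-3·δw/w)² = (-3×0.0540)² = 0.0263;  (3·δr/r)² = (3×0.115)² = 0.118;  (½·δs/s)² = (0.5×0.0962)² = 0.00232
δQ/Q = √(0.172) = 0.415

41.5%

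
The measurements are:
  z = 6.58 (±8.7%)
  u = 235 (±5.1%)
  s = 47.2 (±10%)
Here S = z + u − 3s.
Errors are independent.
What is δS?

18.6

Sums and differences: (δS)² = Σ (cᵢ δxᵢ)².
  (δz)² = 0.328;  (δu)² = 144;  (3·δs)² = 201
δS = √(344) = 18.6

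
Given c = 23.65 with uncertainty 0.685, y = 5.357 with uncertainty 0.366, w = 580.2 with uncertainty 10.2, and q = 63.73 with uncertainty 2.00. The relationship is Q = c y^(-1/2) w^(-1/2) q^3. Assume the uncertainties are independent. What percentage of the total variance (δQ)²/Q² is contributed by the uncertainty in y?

(δQ/Q)² = (1·δc/c)² + (−½·δy/y)² + (−½·δw/w)² + (3·δq/q)²
  c term: (1×0.0290)² = 0.000839
  y term: (-0.5×0.0683)² = 0.00117
  w term: (-0.5×0.0176)² = 7.73e-05
  q term: (3×0.0314)² = 0.00886
Total = 0.0109. Share from y = 0.00117/0.0109 = 0.107.

10.7%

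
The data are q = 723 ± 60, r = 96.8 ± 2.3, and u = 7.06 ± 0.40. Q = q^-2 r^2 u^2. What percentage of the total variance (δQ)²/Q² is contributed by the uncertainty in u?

(δQ/Q)² = (-2·δq/q)² + (2·δr/r)² + (2·δu/u)²
  q term: (-2×0.0830)² = 0.0275
  r term: (2×0.0238)² = 0.00226
  u term: (2×0.0567)² = 0.0128
Total = 0.0426. Share from u = 0.0128/0.0426 = 0.301.

30.1%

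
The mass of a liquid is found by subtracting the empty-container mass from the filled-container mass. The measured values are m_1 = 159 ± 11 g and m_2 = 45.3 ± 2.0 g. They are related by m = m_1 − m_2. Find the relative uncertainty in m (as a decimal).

0.0983

m is a linear combination, so absolute uncertainties add in quadrature:
  (δm_1)² = 121;  (δm_2)² = 4.00
δm = √(125) = 11.2 g
m = 114 g, so δm/m = 11.2/114 = 0.0983.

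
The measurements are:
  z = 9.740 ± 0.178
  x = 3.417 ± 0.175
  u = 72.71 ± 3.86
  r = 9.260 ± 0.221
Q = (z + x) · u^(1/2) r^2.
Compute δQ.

Let w = z + x = 13.16. δw = √(δz² + δx²) = √(0.0317 + 0.0306) = 0.250, so δw/w = 0.0190.
Q is then a monomial in w, u, r:
δQ/Q = √((δw/w)² + (½·δu/u)² + (2·δr/r)²) = √(0.000360 + 0.000705 + 0.00228) = 0.0578
Q = 9620, so δQ = 0.0578 × 9620 = 556.

556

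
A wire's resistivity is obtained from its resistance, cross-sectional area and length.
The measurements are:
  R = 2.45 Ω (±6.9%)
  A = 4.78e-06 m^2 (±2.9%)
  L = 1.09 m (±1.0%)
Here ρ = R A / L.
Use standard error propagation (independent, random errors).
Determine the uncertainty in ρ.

8.11e-07 Ω·m

Since ρ is a product/quotient, work with relative uncertainties:
  (1·δR/R)² = (1×0.0690)² = 0.00476;  (1·δA/A)² = (1×0.0290)² = 0.000841;  (-1·δL/L)² = (-1×0.0100)² = 0.000100
δρ/ρ = √(0.00570) = 0.0755
ρ = 1.07e-05 Ω·m, so δρ = 0.0755 × 1.07e-05 = 8.11e-07 Ω·m.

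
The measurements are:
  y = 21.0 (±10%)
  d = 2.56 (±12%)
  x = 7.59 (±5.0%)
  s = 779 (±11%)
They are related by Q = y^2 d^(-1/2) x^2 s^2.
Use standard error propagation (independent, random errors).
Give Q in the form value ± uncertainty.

Relative error in a monomial: (δQ/Q)² = Σ (nᵢ · δxᵢ/xᵢ)².
  (2·δy/y)² = (2×0.100)² = 0.0400;  (−½·δd/d)² = (-0.5×0.120)² = 0.00360;  (2·δx/x)² = (2×0.0500)² = 0.0100;  (2·δs/s)² = (2×0.110)² = 0.0484
δQ/Q = √(0.102) = 0.319
Q = 9.64e+09, so δQ = 0.319 × 9.64e+09 = 3.08e+09.

(9.64 ± 3.08) × 10^9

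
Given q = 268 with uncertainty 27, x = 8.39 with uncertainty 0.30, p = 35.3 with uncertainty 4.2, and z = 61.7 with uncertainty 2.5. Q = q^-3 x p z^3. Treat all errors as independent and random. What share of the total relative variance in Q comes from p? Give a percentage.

11.6%

(δQ/Q)² = (-3·δq/q)² + (1·δx/x)² + (1·δp/p)² + (3·δz/z)²
  q term: (-3×0.101)² = 0.0913
  x term: (1×0.0358)² = 0.00128
  p term: (1×0.119)² = 0.0142
  z term: (3×0.0405)² = 0.0148
Total = 0.122. Share from p = 0.0142/0.122 = 0.116.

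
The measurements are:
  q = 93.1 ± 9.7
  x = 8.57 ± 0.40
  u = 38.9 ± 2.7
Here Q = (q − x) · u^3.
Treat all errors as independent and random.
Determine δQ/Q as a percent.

23.8%

Let w = q − x = 84.5. δw = √(δq² + δx²) = √(94.1 + 0.160) = 9.71, so δw/w = 0.115.
Q is then a monomial in w, u:
δQ/Q = √((δw/w)² + (3·δu/u)²) = √(0.0132 + 0.0434) = 0.238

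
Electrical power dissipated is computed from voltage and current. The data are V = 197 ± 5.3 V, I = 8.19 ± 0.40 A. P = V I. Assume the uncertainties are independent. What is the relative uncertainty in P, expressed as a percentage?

Relative error in a monomial: (δP/P)² = Σ (nᵢ · δxᵢ/xᵢ)².
  (1·δV/V)² = (1×0.0269)² = 0.000724;  (1·δI/I)² = (1×0.0488)² = 0.00239
δP/P = √(0.00311) = 0.0558

5.58%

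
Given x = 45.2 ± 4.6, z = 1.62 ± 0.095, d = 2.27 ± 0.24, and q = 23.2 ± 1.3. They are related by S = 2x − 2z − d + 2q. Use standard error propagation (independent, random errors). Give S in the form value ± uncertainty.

131 ± 9.57

For a sum/difference, combine absolute errors in quadrature:
  (2·δx)² = 84.6;  (2·δz)² = 0.0361;  (δd)² = 0.0576;  (2·δq)² = 6.76
δS = √(91.5) = 9.57
S = 131.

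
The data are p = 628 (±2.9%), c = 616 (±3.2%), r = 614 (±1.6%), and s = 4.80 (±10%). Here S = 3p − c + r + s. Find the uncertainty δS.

58.9

For a sum/difference, combine absolute errors in quadrature:
  (3·δp)² = 2990;  (δc)² = 389;  (δr)² = 96.5;  (δs)² = 0.230
δS = √(3470) = 58.9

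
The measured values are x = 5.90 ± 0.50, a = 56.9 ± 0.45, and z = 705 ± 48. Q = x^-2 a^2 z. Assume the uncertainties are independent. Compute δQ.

12000

Q is a product of powers, so relative uncertainties combine in quadrature:
  (-2·δx/x)² = (-2×0.0847)² = 0.0287;  (2·δa/a)² = (2×0.00791)² = 0.000250;  (1·δz/z)² = (1×0.0681)² = 0.00464
δQ/Q = √(0.0336) = 0.183
Q = 65600, so δQ = 0.183 × 65600 = 12000.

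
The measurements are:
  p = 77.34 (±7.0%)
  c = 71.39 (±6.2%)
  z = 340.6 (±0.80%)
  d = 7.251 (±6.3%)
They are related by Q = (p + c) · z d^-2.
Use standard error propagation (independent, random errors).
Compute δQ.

130

Let u = p + c = 148.7. δu = √(δp² + δc²) = √(29.3 + 19.6) = 6.99, so δu/u = 0.0470.
Q is then a monomial in u, z, d:
δQ/Q = √((δu/u)² + (1·δz/z)² + (-2·δd/d)²) = √(0.00221 + 6.4e-05 + 0.0159) = 0.135
Q = 963.5, so δQ = 0.135 × 963.5 = 130.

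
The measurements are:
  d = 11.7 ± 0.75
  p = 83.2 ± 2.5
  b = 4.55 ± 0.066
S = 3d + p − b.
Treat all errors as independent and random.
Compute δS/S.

Absolute uncertainties add in quadrature for a linear combination:
  (3·δd)² = 5.06;  (δp)² = 6.25;  (δb)² = 0.00436
δS = √(11.3) = 3.36
S = 114, so δS/S = 3.36/114 = 0.0296.

0.0296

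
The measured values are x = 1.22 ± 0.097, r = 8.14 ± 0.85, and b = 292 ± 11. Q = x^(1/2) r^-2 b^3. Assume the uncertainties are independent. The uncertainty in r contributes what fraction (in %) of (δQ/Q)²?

(δQ/Q)² = (½·δx/x)² + (-2·δr/r)² + (3·δb/b)²
  x term: (0.5×0.0795)² = 0.00158
  r term: (-2×0.104)² = 0.0436
  b term: (3×0.0377)² = 0.0128
Total = 0.0580. Share from r = 0.0436/0.0580 = 0.752.

75.2%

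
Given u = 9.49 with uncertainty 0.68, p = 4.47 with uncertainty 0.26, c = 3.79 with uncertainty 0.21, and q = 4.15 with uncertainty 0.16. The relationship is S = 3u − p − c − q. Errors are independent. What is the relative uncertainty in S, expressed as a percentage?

12.9%

S is a linear combination, so absolute uncertainties add in quadrature:
  (3·δu)² = 4.16;  (δp)² = 0.0676;  (δc)² = 0.0441;  (δq)² = 0.0256
δS = √(4.30) = 2.07
S = 16.1, so δS/S = 2.07/16.1 = 0.129.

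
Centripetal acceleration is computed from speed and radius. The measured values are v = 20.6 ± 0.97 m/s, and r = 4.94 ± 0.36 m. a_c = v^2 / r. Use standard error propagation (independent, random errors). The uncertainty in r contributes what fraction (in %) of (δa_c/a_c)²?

(δa_c/a_c)² = (2·δv/v)² + (-1·δr/r)²
  v term: (2×0.0471)² = 0.00887
  r term: (-1×0.0729)² = 0.00531
Total = 0.0142. Share from r = 0.00531/0.0142 = 0.375.

37.5%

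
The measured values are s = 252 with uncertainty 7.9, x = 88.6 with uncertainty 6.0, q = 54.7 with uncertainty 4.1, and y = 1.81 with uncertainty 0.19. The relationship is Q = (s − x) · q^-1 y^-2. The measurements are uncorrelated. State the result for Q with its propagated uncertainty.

Let u = s − x = 163. δu = √(δs² + δx²) = √(62.4 + 36.0) = 9.92, so δu/u = 0.0607.
Q is then a monomial in u, q, y:
δQ/Q = √((δu/u)² + (-1·δq/q)² + (-2·δy/y)²) = √(0.00369 + 0.00562 + 0.0441) = 0.231
Q = 0.912, so δQ = 0.231 × 0.912 = 0.211.

0.912 ± 0.211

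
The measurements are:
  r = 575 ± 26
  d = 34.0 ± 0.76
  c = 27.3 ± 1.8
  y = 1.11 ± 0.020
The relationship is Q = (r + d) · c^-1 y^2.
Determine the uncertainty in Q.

Let u = r + d = 609. δu = √(δr² + δd²) = √(676 + 0.578) = 26.0, so δu/u = 0.0427.
Q is then a monomial in u, c, y:
δQ/Q = √((δu/u)² + (-1·δc/c)² + (2·δy/y)²) = √(0.00182 + 0.00435 + 0.00130) = 0.0864
Q = 27.5, so δQ = 0.0864 × 27.5 = 2.38.

2.38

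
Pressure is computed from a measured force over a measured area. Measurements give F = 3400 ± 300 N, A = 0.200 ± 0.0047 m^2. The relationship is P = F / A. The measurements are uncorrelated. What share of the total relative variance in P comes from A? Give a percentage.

(δP/P)² = (1·δF/F)² + (-1·δA/A)²
  F term: (1×0.0882)² = 0.00779
  A term: (-1×0.0235)² = 0.000552
Total = 0.00834. Share from A = 0.000552/0.00834 = 0.0662.

6.62%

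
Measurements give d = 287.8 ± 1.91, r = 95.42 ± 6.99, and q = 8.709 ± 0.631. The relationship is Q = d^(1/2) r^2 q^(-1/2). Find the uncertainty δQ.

7900

Relative error in a monomial: (δQ/Q)² = Σ (nᵢ · δxᵢ/xᵢ)².
  (½·δd/d)² = (0.5×0.00664)² = 1.1e-05;  (2·δr/r)² = (2×0.0733)² = 0.0215;  (−½·δq/q)² = (-0.5×0.0725)² = 0.00131
δQ/Q = √(0.0228) = 0.151
Q = 52340, so δQ = 0.151 × 52340 = 7900.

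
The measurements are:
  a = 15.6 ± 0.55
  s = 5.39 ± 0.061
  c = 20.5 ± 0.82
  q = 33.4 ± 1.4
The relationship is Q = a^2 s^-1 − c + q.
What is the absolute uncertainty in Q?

3.61

Let p = a^2·s^-1 = 45.2. δp/p = √((2·δa/a)² + (-1·δs/s)²) = √(0.00497 + 0.000128) = 0.0714, so δp = 3.22.
Q = p − c + q: δQ = √(δp² + δc² + δq²) = √(10.4 + 0.672 + 1.96) = 3.61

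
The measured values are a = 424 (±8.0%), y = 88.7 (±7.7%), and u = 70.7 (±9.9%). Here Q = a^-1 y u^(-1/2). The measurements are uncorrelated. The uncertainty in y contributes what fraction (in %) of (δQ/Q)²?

(δQ/Q)² = (-1·δa/a)² + (1·δy/y)² + (−½·δu/u)²
  a term: (-1×0.0800)² = 0.00640
  y term: (1×0.0770)² = 0.00593
  u term: (-0.5×0.0990)² = 0.00245
Total = 0.0148. Share from y = 0.00593/0.0148 = 0.401.

40.1%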